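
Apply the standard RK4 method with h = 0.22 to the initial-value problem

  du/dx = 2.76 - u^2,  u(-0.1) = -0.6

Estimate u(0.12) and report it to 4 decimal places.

-0.0213

RK4: k1 = f(x_n, u_n); k2 = f(x_n + h/2, u_n + (h/2)·k1); k3 = f(x_n + h/2, u_n + (h/2)·k2); k4 = f(x_n + h, u_n + h·k3); u_{n+1} = u_n + (h/6)·(k1 + 2k2 + 2k3 + k4).
x=-0.100000, u=-0.600000:
  k1 = f(-0.100000, -0.600000) = 2.400000
  k2 = f(0.010000, -0.336000) = 2.647104
  k3 = f(0.010000, -0.308819) = 2.664631
  k4 = f(0.120000, -0.013781) = 2.759810
  u ← -0.600000 + (0.22/6)·(k1 + 2k2 + 2k3 + k4) = -0.021280
u(0.12) ≈ -0.0213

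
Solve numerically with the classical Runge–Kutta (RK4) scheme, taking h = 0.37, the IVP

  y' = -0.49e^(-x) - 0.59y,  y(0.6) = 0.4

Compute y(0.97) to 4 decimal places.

0.2473

RK4: k1 = f(x_n, y_n); k2 = f(x_n + h/2, y_n + (h/2)·k1); k3 = f(x_n + h/2, y_n + (h/2)·k2); k4 = f(x_n + h, y_n + h·k3); y_{n+1} = y_n + (h/6)·(k1 + 2k2 + 2k3 + k4).
x=0.600000, y=0.400000:
  k1 = f(0.600000, 0.400000) = -0.504918
  k2 = f(0.785000, 0.306590) = -0.404387
  k3 = f(0.785000, 0.325188) = -0.415360
  k4 = f(0.970000, 0.246317) = -0.331078
  y ← 0.400000 + (0.37/6)·(k1 + 2k2 + 2k3 + k4) = 0.247345
y(0.97) ≈ 0.2473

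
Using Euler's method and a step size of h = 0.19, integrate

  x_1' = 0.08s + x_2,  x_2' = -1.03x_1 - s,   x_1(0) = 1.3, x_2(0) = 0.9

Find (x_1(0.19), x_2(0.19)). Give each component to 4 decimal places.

Euler on (x_1,x_2): x_1_{n+1} = x_1_n + h·x_1', x_2_{n+1} = x_2_n + h·x_2'.
0.000000: (1.300000, 0.900000); f=(0.900000, -1.339000) → (1.471000, 0.645590)
(x_1(0.19), x_2(0.19)) ≈ (1.4710, 0.6456)

1.4710, 0.6456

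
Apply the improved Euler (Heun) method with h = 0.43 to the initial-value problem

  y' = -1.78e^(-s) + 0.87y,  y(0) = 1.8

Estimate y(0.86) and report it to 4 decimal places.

Heun: k1 = f(s_n, y_n); k2 = f(s_n + h, y_n + h·k1); y_{n+1} = y_n + (h/2)·(k1 + k2).
s=0.000000, y=1.800000:
  k1 = f(0.000000, 1.800000) = -0.214000
  k2 = f(0.430000, 1.707980) = 0.328036
  y ← 1.800000 + (0.43/2)·(-0.214000 + 0.328036) = 1.824518
s=0.430000, y=1.824518:
  k1 = f(0.430000, 1.824518) = 0.429424
  k2 = f(0.860000, 2.009170) = 0.994750
  y ← 1.824518 + (0.43/2)·(0.429424 + 0.994750) = 2.130715
y(0.86) ≈ 2.1307

2.1307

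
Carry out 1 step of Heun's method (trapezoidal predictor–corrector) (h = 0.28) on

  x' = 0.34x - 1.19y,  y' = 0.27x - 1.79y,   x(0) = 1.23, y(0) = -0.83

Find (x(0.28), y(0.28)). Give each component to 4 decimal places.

1.5576, -0.4337

Heun on (x,y): k1 = f(t_n, state_n); k2 = f(t_n + h, state_n + h·k1); state_{n+1} = state_n + (h/2)·(k1 + k2).
0.000000: (1.230000, -0.830000)
  k1 = (1.405900, 1.817800)
  predictor → (1.623652, -0.321016)
  k2 = (0.934051, 1.013005)
  → (1.557593, -0.433687)
(x(0.28), y(0.28)) ≈ (1.5576, -0.4337)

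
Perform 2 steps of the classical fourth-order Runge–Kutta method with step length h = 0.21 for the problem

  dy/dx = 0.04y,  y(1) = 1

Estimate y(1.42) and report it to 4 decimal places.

RK4: k1 = f(x_n, y_n); k2 = f(x_n + h/2, y_n + (h/2)·k1); k3 = f(x_n + h/2, y_n + (h/2)·k2); k4 = f(x_n + h, y_n + h·k3); y_{n+1} = y_n + (h/6)·(k1 + 2k2 + 2k3 + k4).
x=1.000000, y=1.000000:
  k1 = f(1.000000, 1.000000) = 0.040000
  k2 = f(1.105000, 1.004200) = 0.040168
  k3 = f(1.105000, 1.004218) = 0.040169
  k4 = f(1.210000, 1.008435) = 0.040337
  y ← 1.000000 + (0.21/6)·(k1 + 2k2 + 2k3 + k4) = 1.008435
x=1.210000, y=1.008435:
  k1 = f(1.210000, 1.008435) = 0.040337
  k2 = f(1.315000, 1.012671) = 0.040507
  k3 = f(1.315000, 1.012689) = 0.040508
  k4 = f(1.420000, 1.016942) = 0.040678
  y ← 1.008435 + (0.21/6)·(k1 + 2k2 + 2k3 + k4) = 1.016942
y(1.42) ≈ 1.0169

1.0169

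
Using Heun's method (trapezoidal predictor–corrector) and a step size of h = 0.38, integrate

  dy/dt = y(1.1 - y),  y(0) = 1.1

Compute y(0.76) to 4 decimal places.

1.1000

Heun: k1 = f(t_n, y_n); k2 = f(t_n + h, y_n + h·k1); y_{n+1} = y_n + (h/2)·(k1 + k2).
t=0.000000, y=1.100000:
  k1 = f(0.000000, 1.100000) = 0.000000
  k2 = f(0.380000, 1.100000) = 0.000000
  y ← 1.100000 + (0.38/2)·(0.000000 + 0.000000) = 1.100000
t=0.380000, y=1.100000:
  k1 = f(0.380000, 1.100000) = 0.000000
  k2 = f(0.760000, 1.100000) = 0.000000
  y ← 1.100000 + (0.38/2)·(0.000000 + 0.000000) = 1.100000
y(0.76) ≈ 1.1000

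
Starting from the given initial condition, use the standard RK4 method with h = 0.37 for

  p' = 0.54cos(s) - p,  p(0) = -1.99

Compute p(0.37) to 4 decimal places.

RK4: k1 = f(s_n, p_n); k2 = f(s_n + h/2, p_n + (h/2)·k1); k3 = f(s_n + h/2, p_n + (h/2)·k2); k4 = f(s_n + h, p_n + h·k3); p_{n+1} = p_n + (h/6)·(k1 + 2k2 + 2k3 + k4).
s=0.000000, p=-1.990000:
  k1 = f(0.000000, -1.990000) = 2.530000
  k2 = f(0.185000, -1.521950) = 2.052736
  k3 = f(0.185000, -1.610244) = 2.141029
  k4 = f(0.370000, -1.197819) = 1.701276
  p ← -1.990000 + (0.37/6)·(k1 + 2k2 + 2k3 + k4) = -1.211840
p(0.37) ≈ -1.2118

-1.2118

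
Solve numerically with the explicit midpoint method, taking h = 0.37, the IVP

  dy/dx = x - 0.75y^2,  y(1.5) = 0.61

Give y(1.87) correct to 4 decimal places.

1.0396

Midpoint: k1 = f(x_n, y_n); k2 = f(x_n + h/2, y_n + (h/2)·k1); y_{n+1} = y_n + h·k2.
x=1.500000, y=0.610000:
  k1 = f(1.500000, 0.610000) = 1.220925
  k2 = f(1.685000, 0.835871) = 1.160990
  y ← 0.610000 + 0.37·1.160990 = 1.039566
y(1.87) ≈ 1.0396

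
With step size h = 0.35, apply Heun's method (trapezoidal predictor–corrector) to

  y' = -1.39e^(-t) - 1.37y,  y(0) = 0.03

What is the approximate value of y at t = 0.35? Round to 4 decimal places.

-0.2790

Heun: k1 = f(t_n, y_n); k2 = f(t_n + h, y_n + h·k1); y_{n+1} = y_n + (h/2)·(k1 + k2).
t=0.000000, y=0.030000:
  k1 = f(0.000000, 0.030000) = -1.431100
  k2 = f(0.350000, -0.470885) = -0.334404
  y ← 0.030000 + (0.35/2)·(-1.431100 + (-0.334404)) = -0.278963
y(0.35) ≈ -0.2790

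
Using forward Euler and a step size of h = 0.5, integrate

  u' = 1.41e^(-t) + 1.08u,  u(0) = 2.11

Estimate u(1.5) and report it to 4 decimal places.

Euler: u_{n+1} = u_n + h·f(t_n, u_n).
t=0.000000, u=2.110000: f=3.688800 → u ← 2.110000 + 0.5·3.688800 = 3.954400
t=0.500000, u=3.954400: f=5.125960 → u ← 3.954400 + 0.5·5.125960 = 6.517380
t=1.000000, u=6.517380: f=7.557481 → u ← 6.517380 + 0.5·7.557481 = 10.296120
u(1.5) ≈ 10.2961

10.2961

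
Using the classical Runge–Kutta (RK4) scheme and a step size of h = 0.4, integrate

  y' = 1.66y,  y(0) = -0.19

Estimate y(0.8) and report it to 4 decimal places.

RK4: k1 = f(x_n, y_n); k2 = f(x_n + h/2, y_n + (h/2)·k1); k3 = f(x_n + h/2, y_n + (h/2)·k2); k4 = f(x_n + h, y_n + h·k3); y_{n+1} = y_n + (h/6)·(k1 + 2k2 + 2k3 + k4).
x=0.000000, y=-0.190000:
  k1 = f(0.000000, -0.190000) = -0.315400
  k2 = f(0.200000, -0.253080) = -0.420113
  k3 = f(0.200000, -0.274023) = -0.454877
  k4 = f(0.400000, -0.371951) = -0.617439
  y ← -0.190000 + (0.4/6)·(k1 + 2k2 + 2k3 + k4) = -0.368855
x=0.400000, y=-0.368855:
  k1 = f(0.400000, -0.368855) = -0.612299
  k2 = f(0.600000, -0.491314) = -0.815582
  k3 = f(0.600000, -0.531971) = -0.883072
  k4 = f(0.800000, -0.722083) = -1.198658
  y ← -0.368855 + (0.4/6)·(k1 + 2k2 + 2k3 + k4) = -0.716072
y(0.8) ≈ -0.7161

-0.7161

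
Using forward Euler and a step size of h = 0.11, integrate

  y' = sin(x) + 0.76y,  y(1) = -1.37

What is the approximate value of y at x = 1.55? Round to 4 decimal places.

-1.4477

Euler: y_{n+1} = y_n + h·f(x_n, y_n).
x=1.000000, y=-1.370000: f=-0.199729 → y ← -1.370000 + 0.11·(-0.199729) = -1.391970
x=1.110000, y=-1.391970: f=-0.162199 → y ← -1.391970 + 0.11·(-0.162199) = -1.409812
x=1.220000, y=-1.409812: f=-0.132358 → y ← -1.409812 + 0.11·(-0.132358) = -1.424371
x=1.330000, y=-1.424371: f=-0.111374 → y ← -1.424371 + 0.11·(-0.111374) = -1.436623
x=1.440000, y=-1.436623: f=-0.100375 → y ← -1.436623 + 0.11·(-0.100375) = -1.447664
y(1.55) ≈ -1.4477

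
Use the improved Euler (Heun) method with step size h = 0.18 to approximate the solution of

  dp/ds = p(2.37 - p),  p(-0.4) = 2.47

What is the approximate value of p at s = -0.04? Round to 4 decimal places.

2.4133

Heun: k1 = f(s_n, p_n); k2 = f(s_n + h, p_n + h·k1); p_{n+1} = p_n + (h/2)·(k1 + k2).
s=-0.400000, p=2.470000:
  k1 = f(-0.400000, 2.470000) = -0.247000
  k2 = f(-0.220000, 2.425540) = -0.134714
  p ← 2.470000 + (0.18/2)·(-0.247000 + (-0.134714)) = 2.435646
s=-0.220000, p=2.435646:
  k1 = f(-0.220000, 2.435646) = -0.159890
  k2 = f(-0.040000, 2.406866) = -0.088730
  p ← 2.435646 + (0.18/2)·(-0.159890 + (-0.088730)) = 2.413270
p(-0.04) ≈ 2.4133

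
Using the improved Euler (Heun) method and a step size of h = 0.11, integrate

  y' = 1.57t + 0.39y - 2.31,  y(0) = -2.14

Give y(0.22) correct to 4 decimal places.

-2.8233

Heun: k1 = f(t_n, y_n); k2 = f(t_n + h, y_n + h·k1); y_{n+1} = y_n + (h/2)·(k1 + k2).
t=0.000000, y=-2.140000:
  k1 = f(0.000000, -2.140000) = -3.144600
  k2 = f(0.110000, -2.485906) = -3.106803
  y ← -2.140000 + (0.11/2)·(-3.144600 + (-3.106803)) = -2.483827
t=0.110000, y=-2.483827:
  k1 = f(0.110000, -2.483827) = -3.105993
  k2 = f(0.220000, -2.825486) = -3.066540
  y ← -2.483827 + (0.11/2)·(-3.105993 + (-3.066540)) = -2.823316
y(0.22) ≈ -2.8233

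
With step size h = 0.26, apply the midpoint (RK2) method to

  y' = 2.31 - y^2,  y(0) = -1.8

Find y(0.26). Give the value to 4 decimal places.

-2.1588

Midpoint: k1 = f(x_n, y_n); k2 = f(x_n + h/2, y_n + (h/2)·k1); y_{n+1} = y_n + h·k2.
x=0.000000, y=-1.800000:
  k1 = f(0.000000, -1.800000) = -0.930000
  k2 = f(0.130000, -1.920900) = -1.379857
  y ← -1.800000 + 0.26·(-1.379857) = -2.158763
y(0.26) ≈ -2.1588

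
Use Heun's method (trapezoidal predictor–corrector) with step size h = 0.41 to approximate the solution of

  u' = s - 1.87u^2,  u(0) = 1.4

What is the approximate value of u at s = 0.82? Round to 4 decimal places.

Heun: k1 = f(s_n, u_n); k2 = f(s_n + h, u_n + h·k1); u_{n+1} = u_n + (h/2)·(k1 + k2).
s=0.000000, u=1.400000:
  k1 = f(0.000000, 1.400000) = -3.665200
  k2 = f(0.410000, -0.102732) = 0.390264
  u ← 1.400000 + (0.41/2)·(-3.665200 + 0.390264) = 0.728638
s=0.410000, u=0.728638:
  k1 = f(0.410000, 0.728638) = -0.582808
  k2 = f(0.820000, 0.489687) = 0.371587
  u ← 0.728638 + (0.41/2)·(-0.582808 + 0.371587) = 0.685338
u(0.82) ≈ 0.6853

0.6853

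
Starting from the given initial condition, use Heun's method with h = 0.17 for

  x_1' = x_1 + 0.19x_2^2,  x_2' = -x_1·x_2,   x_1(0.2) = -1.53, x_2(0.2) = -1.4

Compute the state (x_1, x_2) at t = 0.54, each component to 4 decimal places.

-1.8875, -2.4972

Heun on (x_1,x_2): k1 = f(t_n, state_n); k2 = f(t_n + h, state_n + h·k1); state_{n+1} = state_n + (h/2)·(k1 + k2).
0.200000: (-1.530000, -1.400000)
  k1 = (-1.157600, -2.142000)
  predictor → (-1.726792, -1.764140)
  k2 = (-1.135476, -3.046303)
  → (-1.724911, -1.841006)
0.370000: (-1.724911, -1.841006)
  k1 = (-1.080944, -3.175572)
  predictor → (-1.908672, -2.380853)
  k2 = (-0.831664, -4.544267)
  → (-1.887483, -2.497192)
(x_1(0.54), x_2(0.54)) ≈ (-1.8875, -2.4972)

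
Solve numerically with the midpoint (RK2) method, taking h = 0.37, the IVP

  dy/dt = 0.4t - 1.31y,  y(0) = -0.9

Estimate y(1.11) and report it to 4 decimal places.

-0.0631

Midpoint: k1 = f(t_n, y_n); k2 = f(t_n + h/2, y_n + (h/2)·k1); y_{n+1} = y_n + h·k2.
t=0.000000, y=-0.900000:
  k1 = f(0.000000, -0.900000) = 1.179000
  k2 = f(0.185000, -0.681885) = 0.967269
  y ← -0.900000 + 0.37·0.967269 = -0.542110
t=0.370000, y=-0.542110:
  k1 = f(0.370000, -0.542110) = 0.858165
  k2 = f(0.555000, -0.383350) = 0.724188
  y ← -0.542110 + 0.37·0.724188 = -0.274161
t=0.740000, y=-0.274161:
  k1 = f(0.740000, -0.274161) = 0.655150
  k2 = f(0.925000, -0.152958) = 0.570375
  y ← -0.274161 + 0.37·0.570375 = -0.063122
y(1.11) ≈ -0.0631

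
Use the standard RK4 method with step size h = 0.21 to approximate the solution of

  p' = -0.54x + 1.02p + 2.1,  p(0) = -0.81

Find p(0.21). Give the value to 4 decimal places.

-0.5245

RK4: k1 = f(x_n, p_n); k2 = f(x_n + h/2, p_n + (h/2)·k1); k3 = f(x_n + h/2, p_n + (h/2)·k2); k4 = f(x_n + h, p_n + h·k3); p_{n+1} = p_n + (h/6)·(k1 + 2k2 + 2k3 + k4).
x=0.000000, p=-0.810000:
  k1 = f(0.000000, -0.810000) = 1.273800
  k2 = f(0.105000, -0.676251) = 1.353524
  k3 = f(0.105000, -0.667880) = 1.362062
  k4 = f(0.210000, -0.523967) = 1.452154
  p ← -0.810000 + (0.21/6)·(k1 + 2k2 + 2k3 + k4) = -0.524501
p(0.21) ≈ -0.5245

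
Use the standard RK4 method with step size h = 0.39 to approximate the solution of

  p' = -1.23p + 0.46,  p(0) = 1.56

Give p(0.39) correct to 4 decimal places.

RK4: k1 = f(x_n, p_n); k2 = f(x_n + h/2, p_n + (h/2)·k1); k3 = f(x_n + h/2, p_n + (h/2)·k2); k4 = f(x_n + h, p_n + h·k3); p_{n+1} = p_n + (h/6)·(k1 + 2k2 + 2k3 + k4).
x=0.000000, p=1.560000:
  k1 = f(0.000000, 1.560000) = -1.458800
  k2 = f(0.195000, 1.275534) = -1.108907
  k3 = f(0.195000, 1.343763) = -1.192829
  k4 = f(0.390000, 1.094797) = -0.886600
  p ← 1.560000 + (0.39/6)·(k1 + 2k2 + 2k3 + k4) = 1.108323
p(0.39) ≈ 1.1083

1.1083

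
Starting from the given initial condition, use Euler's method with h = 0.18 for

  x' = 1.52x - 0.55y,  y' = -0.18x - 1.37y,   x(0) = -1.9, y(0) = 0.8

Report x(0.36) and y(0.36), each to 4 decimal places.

-3.2485, 0.5814

Euler on (x,y): x_{n+1} = x_n + h·x', y_{n+1} = y_n + h·y'.
0.000000: (-1.900000, 0.800000); f=(-3.328000, -0.754000) → (-2.499040, 0.664280)
0.180000: (-2.499040, 0.664280); f=(-4.163895, -0.460236) → (-3.248541, 0.581437)
(x(0.36), y(0.36)) ≈ (-3.2485, 0.5814)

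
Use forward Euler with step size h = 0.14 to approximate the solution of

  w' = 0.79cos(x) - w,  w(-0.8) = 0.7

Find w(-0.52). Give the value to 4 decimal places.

Euler: w_{n+1} = w_n + h·f(x_n, w_n).
x=-0.800000, w=0.700000: f=-0.149602 → w ← 0.700000 + 0.14·(-0.149602) = 0.679056
x=-0.660000, w=0.679056: f=-0.054962 → w ← 0.679056 + 0.14·(-0.054962) = 0.671361
w(-0.52) ≈ 0.6714

0.6714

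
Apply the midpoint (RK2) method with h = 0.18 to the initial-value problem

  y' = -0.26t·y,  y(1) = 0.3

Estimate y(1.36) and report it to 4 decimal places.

0.2686

Midpoint: k1 = f(t_n, y_n); k2 = f(t_n + h/2, y_n + (h/2)·k1); y_{n+1} = y_n + h·k2.
t=1.000000, y=0.300000:
  k1 = f(1.000000, 0.300000) = -0.078000
  k2 = f(1.090000, 0.292980) = -0.083031
  y ← 0.300000 + 0.18·(-0.083031) = 0.285055
t=1.180000, y=0.285055:
  k1 = f(1.180000, 0.285055) = -0.087455
  k2 = f(1.270000, 0.277184) = -0.091526
  y ← 0.285055 + 0.18·(-0.091526) = 0.268580
y(1.36) ≈ 0.2686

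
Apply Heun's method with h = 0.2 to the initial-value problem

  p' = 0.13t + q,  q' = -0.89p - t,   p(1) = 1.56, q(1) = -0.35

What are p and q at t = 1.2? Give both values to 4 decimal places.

Heun on (p,q): k1 = f(t_n, state_n); k2 = f(t_n + h, state_n + h·k1); state_{n+1} = state_n + (h/2)·(k1 + k2).
1.000000: (1.560000, -0.350000)
  k1 = (-0.220000, -2.388400)
  predictor → (1.516000, -0.827680)
  k2 = (-0.671680, -2.549240)
  → (1.470832, -0.843764)
(p(1.2), q(1.2)) ≈ (1.4708, -0.8438)

1.4708, -0.8438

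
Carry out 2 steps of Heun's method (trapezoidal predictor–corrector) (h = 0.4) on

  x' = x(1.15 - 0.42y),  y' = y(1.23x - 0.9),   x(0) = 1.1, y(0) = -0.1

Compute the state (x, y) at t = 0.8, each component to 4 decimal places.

Heun on (x,y): k1 = f(t_n, state_n); k2 = f(t_n + h, state_n + h·k1); state_{n+1} = state_n + (h/2)·(k1 + k2).
0.000000: (1.100000, -0.100000)
  k1 = (1.311200, -0.045300)
  predictor → (1.624480, -0.118120)
  k2 = (1.948743, -0.129709)
  → (1.751989, -0.135002)
0.400000: (1.751989, -0.135002)
  k1 = (2.114126, -0.169420)
  predictor → (2.597639, -0.202770)
  k2 = (3.208508, -0.465376)
  → (2.816515, -0.261961)
(x(0.8), y(0.8)) ≈ (2.8165, -0.2620)

2.8165, -0.2620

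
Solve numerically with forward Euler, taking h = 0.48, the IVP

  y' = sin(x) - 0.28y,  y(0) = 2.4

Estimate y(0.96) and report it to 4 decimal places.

Euler: y_{n+1} = y_n + h·f(x_n, y_n).
x=0.000000, y=2.400000: f=-0.672000 → y ← 2.400000 + 0.48·(-0.672000) = 2.077440
x=0.480000, y=2.077440: f=-0.119904 → y ← 2.077440 + 0.48·(-0.119904) = 2.019886
y(0.96) ≈ 2.0199

2.0199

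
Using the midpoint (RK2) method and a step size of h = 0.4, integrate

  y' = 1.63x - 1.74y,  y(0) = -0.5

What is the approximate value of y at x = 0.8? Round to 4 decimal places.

0.2225

Midpoint: k1 = f(x_n, y_n); k2 = f(x_n + h/2, y_n + (h/2)·k1); y_{n+1} = y_n + h·k2.
x=0.000000, y=-0.500000:
  k1 = f(0.000000, -0.500000) = 0.870000
  k2 = f(0.200000, -0.326000) = 0.893240
  y ← -0.500000 + 0.4·0.893240 = -0.142704
x=0.400000, y=-0.142704:
  k1 = f(0.400000, -0.142704) = 0.900305
  k2 = f(0.600000, 0.037357) = 0.912999
  y ← -0.142704 + 0.4·0.912999 = 0.222496
y(0.8) ≈ 0.2225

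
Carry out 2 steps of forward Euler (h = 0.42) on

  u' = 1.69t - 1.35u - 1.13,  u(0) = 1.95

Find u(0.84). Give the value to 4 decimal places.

-0.0164

Euler: u_{n+1} = u_n + h·f(t_n, u_n).
t=0.000000, u=1.950000: f=-3.762500 → u ← 1.950000 + 0.42·(-3.762500) = 0.369750
t=0.420000, u=0.369750: f=-0.919362 → u ← 0.369750 + 0.42·(-0.919362) = -0.016382
u(0.84) ≈ -0.0164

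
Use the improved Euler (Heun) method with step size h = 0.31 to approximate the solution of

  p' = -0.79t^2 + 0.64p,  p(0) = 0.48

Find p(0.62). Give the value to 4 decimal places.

0.6367

Heun: k1 = f(t_n, p_n); k2 = f(t_n + h, p_n + h·k1); p_{n+1} = p_n + (h/2)·(k1 + k2).
t=0.000000, p=0.480000:
  k1 = f(0.000000, 0.480000) = 0.307200
  k2 = f(0.310000, 0.575232) = 0.292229
  p ← 0.480000 + (0.31/2)·(0.307200 + 0.292229) = 0.572912
t=0.310000, p=0.572912:
  k1 = f(0.310000, 0.572912) = 0.290744
  k2 = f(0.620000, 0.663042) = 0.120671
  p ← 0.572912 + (0.31/2)·(0.290744 + 0.120671) = 0.636681
p(0.62) ≈ 0.6367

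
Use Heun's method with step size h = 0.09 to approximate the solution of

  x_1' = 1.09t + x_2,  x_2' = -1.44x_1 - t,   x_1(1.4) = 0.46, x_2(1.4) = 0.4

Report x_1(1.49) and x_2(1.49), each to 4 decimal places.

0.6294, 0.1991

Heun on (x_1,x_2): k1 = f(t_n, state_n); k2 = f(t_n + h, state_n + h·k1); state_{n+1} = state_n + (h/2)·(k1 + k2).
1.400000: (0.460000, 0.400000)
  k1 = (1.926000, -2.062400)
  predictor → (0.633340, 0.214384)
  k2 = (1.838484, -2.402010)
  → (0.629402, 0.199102)
(x_1(1.49), x_2(1.49)) ≈ (0.6294, 0.1991)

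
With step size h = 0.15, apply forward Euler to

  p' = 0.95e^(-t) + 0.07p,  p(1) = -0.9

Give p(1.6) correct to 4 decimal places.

Euler: p_{n+1} = p_n + h·f(t_n, p_n).
t=1.000000, p=-0.900000: f=0.286485 → p ← -0.900000 + 0.15·0.286485 = -0.857027
t=1.150000, p=-0.857027: f=0.240813 → p ← -0.857027 + 0.15·0.240813 = -0.820905
t=1.300000, p=-0.820905: f=0.201442 → p ← -0.820905 + 0.15·0.201442 = -0.790689
t=1.450000, p=-0.790689: f=0.167494 → p ← -0.790689 + 0.15·0.167494 = -0.765565
p(1.6) ≈ -0.7656

-0.7656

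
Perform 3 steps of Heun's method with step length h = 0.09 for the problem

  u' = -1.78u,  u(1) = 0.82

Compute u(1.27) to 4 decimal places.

0.5083

Heun: k1 = f(x_n, u_n); k2 = f(x_n + h, u_n + h·k1); u_{n+1} = u_n + (h/2)·(k1 + k2).
x=1.000000, u=0.820000:
  k1 = f(1.000000, 0.820000) = -1.459600
  k2 = f(1.090000, 0.688636) = -1.225772
  u ← 0.820000 + (0.09/2)·(-1.459600 + (-1.225772)) = 0.699158
x=1.090000, u=0.699158:
  k1 = f(1.090000, 0.699158) = -1.244502
  k2 = f(1.180000, 0.587153) = -1.045133
  u ← 0.699158 + (0.09/2)·(-1.244502 + (-1.045133)) = 0.596125
x=1.180000, u=0.596125:
  k1 = f(1.180000, 0.596125) = -1.061102
  k2 = f(1.270000, 0.500626) = -0.891113
  u ← 0.596125 + (0.09/2)·(-1.061102 + (-0.891113)) = 0.508275
u(1.27) ≈ 0.5083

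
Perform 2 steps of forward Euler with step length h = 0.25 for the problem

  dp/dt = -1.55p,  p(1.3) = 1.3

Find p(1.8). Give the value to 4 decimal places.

0.4877

Euler: p_{n+1} = p_n + h·f(t_n, p_n).
t=1.300000, p=1.300000: f=-2.015000 → p ← 1.300000 + 0.25·(-2.015000) = 0.796250
t=1.550000, p=0.796250: f=-1.234187 → p ← 0.796250 + 0.25·(-1.234187) = 0.487703
p(1.8) ≈ 0.4877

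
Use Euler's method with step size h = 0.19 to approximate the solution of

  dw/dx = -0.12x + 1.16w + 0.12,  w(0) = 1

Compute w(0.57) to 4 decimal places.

Euler: w_{n+1} = w_n + h·f(x_n, w_n).
x=0.000000, w=1.000000: f=1.280000 → w ← 1.000000 + 0.19·1.280000 = 1.243200
x=0.190000, w=1.243200: f=1.539312 → w ← 1.243200 + 0.19·1.539312 = 1.535669
x=0.380000, w=1.535669: f=1.855776 → w ← 1.535669 + 0.19·1.855776 = 1.888267
w(0.57) ≈ 1.8883

1.8883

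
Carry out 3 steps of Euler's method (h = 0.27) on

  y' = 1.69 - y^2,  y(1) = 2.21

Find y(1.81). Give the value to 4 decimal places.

Euler: y_{n+1} = y_n + h·f(x_n, y_n).
x=1.000000, y=2.210000: f=-3.194100 → y ← 2.210000 + 0.27·(-3.194100) = 1.347593
x=1.270000, y=1.347593: f=-0.126007 → y ← 1.347593 + 0.27·(-0.126007) = 1.313571
x=1.540000, y=1.313571: f=-0.035469 → y ← 1.313571 + 0.27·(-0.035469) = 1.303994
y(1.81) ≈ 1.3040

1.3040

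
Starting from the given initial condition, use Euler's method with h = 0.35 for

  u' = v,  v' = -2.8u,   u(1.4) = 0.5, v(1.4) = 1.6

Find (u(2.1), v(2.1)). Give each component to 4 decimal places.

Euler on (u,v): u_{n+1} = u_n + h·u', v_{n+1} = v_n + h·v'.
1.400000: (0.500000, 1.600000); f=(1.600000, -1.400000) → (1.060000, 1.110000)
1.750000: (1.060000, 1.110000); f=(1.110000, -2.968000) → (1.448500, 0.071200)
(u(2.1), v(2.1)) ≈ (1.4485, 0.0712)

1.4485, 0.0712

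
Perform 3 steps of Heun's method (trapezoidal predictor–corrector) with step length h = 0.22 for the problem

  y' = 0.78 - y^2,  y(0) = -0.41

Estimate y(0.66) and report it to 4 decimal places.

0.0673

Heun: k1 = f(x_n, y_n); k2 = f(x_n + h, y_n + h·k1); y_{n+1} = y_n + (h/2)·(k1 + k2).
x=0.000000, y=-0.410000:
  k1 = f(0.000000, -0.410000) = 0.611900
  k2 = f(0.220000, -0.275382) = 0.704165
  y ← -0.410000 + (0.22/2)·(0.611900 + 0.704165) = -0.265233
x=0.220000, y=-0.265233:
  k1 = f(0.220000, -0.265233) = 0.709652
  k2 = f(0.440000, -0.109110) = 0.768095
  y ← -0.265233 + (0.22/2)·(0.709652 + 0.768095) = -0.102681
x=0.440000, y=-0.102681:
  k1 = f(0.440000, -0.102681) = 0.769457
  k2 = f(0.660000, 0.066600) = 0.775564
  y ← -0.102681 + (0.22/2)·(0.769457 + 0.775564) = 0.067272
y(0.66) ≈ 0.0673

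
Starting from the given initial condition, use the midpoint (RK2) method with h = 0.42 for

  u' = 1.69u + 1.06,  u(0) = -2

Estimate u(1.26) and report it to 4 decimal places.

-10.9907

Midpoint: k1 = f(t_n, u_n); k2 = f(t_n + h/2, u_n + (h/2)·k1); u_{n+1} = u_n + h·k2.
t=0.000000, u=-2.000000:
  k1 = f(0.000000, -2.000000) = -2.320000
  k2 = f(0.210000, -2.487200) = -3.143368
  u ← -2.000000 + 0.42·(-3.143368) = -3.320215
t=0.420000, u=-3.320215:
  k1 = f(0.420000, -3.320215) = -4.551163
  k2 = f(0.630000, -4.275959) = -6.166370
  u ← -3.320215 + 0.42·(-6.166370) = -5.910090
t=0.840000, u=-5.910090:
  k1 = f(0.840000, -5.910090) = -8.928052
  k2 = f(1.050000, -7.784981) = -12.096618
  u ← -5.910090 + 0.42·(-12.096618) = -10.990670
u(1.26) ≈ -10.9907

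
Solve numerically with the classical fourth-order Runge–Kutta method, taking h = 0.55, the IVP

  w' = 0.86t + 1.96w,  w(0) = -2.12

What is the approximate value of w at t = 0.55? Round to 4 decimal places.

RK4: k1 = f(t_n, w_n); k2 = f(t_n + h/2, w_n + (h/2)·k1); k3 = f(t_n + h/2, w_n + (h/2)·k2); k4 = f(t_n + h, w_n + h·k3); w_{n+1} = w_n + (h/6)·(k1 + 2k2 + 2k3 + k4).
t=0.000000, w=-2.120000:
  k1 = f(0.000000, -2.120000) = -4.155200
  k2 = f(0.275000, -3.262680) = -6.158353
  k3 = f(0.275000, -3.813547) = -7.238052
  k4 = f(0.550000, -6.100929) = -11.484820
  w ← -2.120000 + (0.55/6)·(k1 + 2k2 + 2k3 + k4) = -6.009676
w(0.55) ≈ -6.0097

-6.0097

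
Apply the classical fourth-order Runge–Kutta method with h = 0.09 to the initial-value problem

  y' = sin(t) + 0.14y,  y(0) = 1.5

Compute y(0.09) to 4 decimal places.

RK4: k1 = f(t_n, y_n); k2 = f(t_n + h/2, y_n + (h/2)·k1); k3 = f(t_n + h/2, y_n + (h/2)·k2); k4 = f(t_n + h, y_n + h·k3); y_{n+1} = y_n + (h/6)·(k1 + 2k2 + 2k3 + k4).
t=0.000000, y=1.500000:
  k1 = f(0.000000, 1.500000) = 0.210000
  k2 = f(0.045000, 1.509450) = 0.256308
  k3 = f(0.045000, 1.511534) = 0.256600
  k4 = f(0.090000, 1.523094) = 0.303112
  y ← 1.500000 + (0.09/6)·(k1 + 2k2 + 2k3 + k4) = 1.523084
y(0.09) ≈ 1.5231

1.5231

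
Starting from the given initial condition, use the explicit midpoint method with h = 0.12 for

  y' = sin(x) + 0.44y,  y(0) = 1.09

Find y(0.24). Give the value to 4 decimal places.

1.2408

Midpoint: k1 = f(x_n, y_n); k2 = f(x_n + h/2, y_n + (h/2)·k1); y_{n+1} = y_n + h·k2.
x=0.000000, y=1.090000:
  k1 = f(0.000000, 1.090000) = 0.479600
  k2 = f(0.060000, 1.118776) = 0.552225
  y ← 1.090000 + 0.12·0.552225 = 1.156267
x=0.120000, y=1.156267:
  k1 = f(0.120000, 1.156267) = 0.628470
  k2 = f(0.180000, 1.193975) = 0.704379
  y ← 1.156267 + 0.12·0.704379 = 1.240792
y(0.24) ≈ 1.2408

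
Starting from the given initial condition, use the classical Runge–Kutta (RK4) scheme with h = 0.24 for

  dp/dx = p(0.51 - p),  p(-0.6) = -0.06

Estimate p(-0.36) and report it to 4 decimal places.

-0.0689

RK4: k1 = f(x_n, p_n); k2 = f(x_n + h/2, p_n + (h/2)·k1); k3 = f(x_n + h/2, p_n + (h/2)·k2); k4 = f(x_n + h, p_n + h·k3); p_{n+1} = p_n + (h/6)·(k1 + 2k2 + 2k3 + k4).
x=-0.600000, p=-0.060000:
  k1 = f(-0.600000, -0.060000) = -0.034200
  k2 = f(-0.480000, -0.064104) = -0.036802
  k3 = f(-0.480000, -0.064416) = -0.037002
  k4 = f(-0.360000, -0.068880) = -0.039874
  p ← -0.060000 + (0.24/6)·(k1 + 2k2 + 2k3 + k4) = -0.068867
p(-0.36) ≈ -0.0689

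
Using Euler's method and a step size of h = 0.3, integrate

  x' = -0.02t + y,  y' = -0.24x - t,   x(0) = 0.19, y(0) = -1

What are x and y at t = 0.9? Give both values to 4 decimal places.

Euler on (x,y): x_{n+1} = x_n + h·x', y_{n+1} = y_n + h·y'.
0.000000: (0.190000, -1.000000); f=(-1.000000, -0.045600) → (-0.110000, -1.013680)
0.300000: (-0.110000, -1.013680); f=(-1.019680, -0.273600) → (-0.415904, -1.095760)
0.600000: (-0.415904, -1.095760); f=(-1.107760, -0.500183) → (-0.748232, -1.245815)
(x(0.9), y(0.9)) ≈ (-0.7482, -1.2458)

-0.7482, -1.2458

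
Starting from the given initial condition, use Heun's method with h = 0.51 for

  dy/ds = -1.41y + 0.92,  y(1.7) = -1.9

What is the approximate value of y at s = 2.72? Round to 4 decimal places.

-0.0903

Heun: k1 = f(s_n, y_n); k2 = f(s_n + h, y_n + h·k1); y_{n+1} = y_n + (h/2)·(k1 + k2).
s=1.700000, y=-1.900000:
  k1 = f(1.700000, -1.900000) = 3.599000
  k2 = f(2.210000, -0.064510) = 1.010959
  y ← -1.900000 + (0.51/2)·(3.599000 + 1.010959) = -0.724460
s=2.210000, y=-0.724460:
  k1 = f(2.210000, -0.724460) = 1.941489
  k2 = f(2.720000, 0.265699) = 0.545364
  y ← -0.724460 + (0.51/2)·(1.941489 + 0.545364) = -0.090313
y(2.72) ≈ -0.0903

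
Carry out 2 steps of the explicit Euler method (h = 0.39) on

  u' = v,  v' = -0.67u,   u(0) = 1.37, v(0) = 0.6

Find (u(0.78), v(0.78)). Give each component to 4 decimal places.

1.6984, -0.1771

Euler on (u,v): u_{n+1} = u_n + h·u', v_{n+1} = v_n + h·v'.
0.000000: (1.370000, 0.600000); f=(0.600000, -0.917900) → (1.604000, 0.242019)
0.390000: (1.604000, 0.242019); f=(0.242019, -1.074680) → (1.698387, -0.177106)
(u(0.78), v(0.78)) ≈ (1.6984, -0.1771)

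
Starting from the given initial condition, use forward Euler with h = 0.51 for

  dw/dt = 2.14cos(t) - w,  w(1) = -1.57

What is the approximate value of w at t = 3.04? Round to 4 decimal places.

-1.1310

Euler: w_{n+1} = w_n + h·f(t_n, w_n).
t=1.000000, w=-1.570000: f=2.726247 → w ← -1.570000 + 0.51·2.726247 = -0.179614
t=1.510000, w=-0.179614: f=0.309638 → w ← -0.179614 + 0.51·0.309638 = -0.021699
t=2.020000, w=-0.021699: f=-0.907593 → w ← -0.021699 + 0.51·(-0.907593) = -0.484571
t=2.530000, w=-0.484571: f=-1.267521 → w ← -0.484571 + 0.51·(-1.267521) = -1.131007
w(3.04) ≈ -1.1310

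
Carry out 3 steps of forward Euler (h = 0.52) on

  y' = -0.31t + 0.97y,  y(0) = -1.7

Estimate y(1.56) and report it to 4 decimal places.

-6.0819

Euler: y_{n+1} = y_n + h·f(t_n, y_n).
t=0.000000, y=-1.700000: f=-1.649000 → y ← -1.700000 + 0.52·(-1.649000) = -2.557480
t=0.520000, y=-2.557480: f=-2.641956 → y ← -2.557480 + 0.52·(-2.641956) = -3.931297
t=1.040000, y=-3.931297: f=-4.135758 → y ← -3.931297 + 0.52·(-4.135758) = -6.081891
y(1.56) ≈ -6.0819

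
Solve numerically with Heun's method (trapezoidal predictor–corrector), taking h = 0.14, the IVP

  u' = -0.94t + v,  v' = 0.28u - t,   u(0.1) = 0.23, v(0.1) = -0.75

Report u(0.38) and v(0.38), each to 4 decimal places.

Heun on (u,v): k1 = f(t_n, state_n); k2 = f(t_n + h, state_n + h·k1); state_{n+1} = state_n + (h/2)·(k1 + k2).
0.100000: (0.230000, -0.750000)
  k1 = (-0.844000, -0.035600)
  predictor → (0.111840, -0.754984)
  k2 = (-0.980584, -0.208685)
  → (0.102279, -0.767100)
0.240000: (0.102279, -0.767100)
  k1 = (-0.992700, -0.211362)
  predictor → (-0.036699, -0.796691)
  k2 = (-1.153891, -0.390276)
  → (-0.047982, -0.809215)
(u(0.38), v(0.38)) ≈ (-0.0480, -0.8092)

-0.0480, -0.8092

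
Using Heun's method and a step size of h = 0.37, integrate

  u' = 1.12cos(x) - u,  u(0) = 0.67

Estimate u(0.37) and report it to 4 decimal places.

0.7917

Heun: k1 = f(x_n, u_n); k2 = f(x_n + h, u_n + h·k1); u_{n+1} = u_n + (h/2)·(k1 + k2).
x=0.000000, u=0.670000:
  k1 = f(0.000000, 0.670000) = 0.450000
  k2 = f(0.370000, 0.836500) = 0.207707
  u ← 0.670000 + (0.37/2)·(0.450000 + 0.207707) = 0.791676
u(0.37) ≈ 0.7917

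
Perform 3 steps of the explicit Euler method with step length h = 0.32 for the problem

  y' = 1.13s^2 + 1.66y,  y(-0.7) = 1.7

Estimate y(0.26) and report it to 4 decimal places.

6.5997

Euler: y_{n+1} = y_n + h·f(s_n, y_n).
s=-0.700000, y=1.700000: f=3.375700 → y ← 1.700000 + 0.32·3.375700 = 2.780224
s=-0.380000, y=2.780224: f=4.778344 → y ← 2.780224 + 0.32·4.778344 = 4.309294
s=-0.060000, y=4.309294: f=7.157496 → y ← 4.309294 + 0.32·7.157496 = 6.599693
y(0.26) ≈ 6.5997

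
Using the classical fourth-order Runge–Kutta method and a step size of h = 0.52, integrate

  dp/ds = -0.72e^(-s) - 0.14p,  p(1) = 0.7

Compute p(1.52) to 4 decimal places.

RK4: k1 = f(s_n, p_n); k2 = f(s_n + h/2, p_n + (h/2)·k1); k3 = f(s_n + h/2, p_n + (h/2)·k2); k4 = f(s_n + h, p_n + h·k3); p_{n+1} = p_n + (h/6)·(k1 + 2k2 + 2k3 + k4).
s=1.000000, p=0.700000:
  k1 = f(1.000000, 0.700000) = -0.362873
  k2 = f(1.260000, 0.605653) = -0.289022
  k3 = f(1.260000, 0.624854) = -0.291710
  k4 = f(1.520000, 0.548311) = -0.234236
  p ← 0.700000 + (0.52/6)·(k1 + 2k2 + 2k3 + k4) = 0.547590
p(1.52) ≈ 0.5476

0.5476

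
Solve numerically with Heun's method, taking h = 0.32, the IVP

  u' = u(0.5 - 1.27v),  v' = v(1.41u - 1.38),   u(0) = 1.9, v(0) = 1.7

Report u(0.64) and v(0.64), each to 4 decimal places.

0.5734, 1.7409

Heun on (u,v): k1 = f(x_n, state_n); k2 = f(x_n + h, state_n + h·k1); state_{n+1} = state_n + (h/2)·(k1 + k2).
0.000000: (1.900000, 1.700000)
  k1 = (-3.152100, 2.208300)
  predictor → (0.891328, 2.406656)
  k2 = (-2.278638, -0.296566)
  → (1.031082, 2.005877)
0.320000: (1.031082, 2.005877)
  k1 = (-2.111103, 0.148085)
  predictor → (0.355529, 2.053265)
  k2 = (-0.749329, -1.804213)
  → (0.573413, 1.740897)
(u(0.64), v(0.64)) ≈ (0.5734, 1.7409)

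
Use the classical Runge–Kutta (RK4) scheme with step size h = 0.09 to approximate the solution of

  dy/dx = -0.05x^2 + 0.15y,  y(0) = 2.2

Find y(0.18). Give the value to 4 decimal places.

2.2601

RK4: k1 = f(x_n, y_n); k2 = f(x_n + h/2, y_n + (h/2)·k1); k3 = f(x_n + h/2, y_n + (h/2)·k2); k4 = f(x_n + h, y_n + h·k3); y_{n+1} = y_n + (h/6)·(k1 + 2k2 + 2k3 + k4).
x=0.000000, y=2.200000:
  k1 = f(0.000000, 2.200000) = 0.330000
  k2 = f(0.045000, 2.214850) = 0.332126
  k3 = f(0.045000, 2.214946) = 0.332141
  k4 = f(0.090000, 2.229893) = 0.334079
  y ← 2.200000 + (0.09/6)·(k1 + 2k2 + 2k3 + k4) = 2.229889
x=0.090000, y=2.229889:
  k1 = f(0.090000, 2.229889) = 0.334078
  k2 = f(0.135000, 2.244923) = 0.335827
  k3 = f(0.135000, 2.245001) = 0.335839
  k4 = f(0.180000, 2.260115) = 0.337397
  y ← 2.229889 + (0.09/6)·(k1 + 2k2 + 2k3 + k4) = 2.260111
y(0.18) ≈ 2.2601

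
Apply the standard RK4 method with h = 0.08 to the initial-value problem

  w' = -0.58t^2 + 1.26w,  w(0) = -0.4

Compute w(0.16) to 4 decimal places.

RK4: k1 = f(t_n, w_n); k2 = f(t_n + h/2, w_n + (h/2)·k1); k3 = f(t_n + h/2, w_n + (h/2)·k2); k4 = f(t_n + h, w_n + h·k3); w_{n+1} = w_n + (h/6)·(k1 + 2k2 + 2k3 + k4).
t=0.000000, w=-0.400000:
  k1 = f(0.000000, -0.400000) = -0.504000
  k2 = f(0.040000, -0.420160) = -0.530330
  k3 = f(0.040000, -0.421213) = -0.531657
  k4 = f(0.080000, -0.442533) = -0.561303
  w ← -0.400000 + (0.08/6)·(k1 + 2k2 + 2k3 + k4) = -0.442524
t=0.080000, w=-0.442524:
  k1 = f(0.080000, -0.442524) = -0.561292
  k2 = f(0.120000, -0.464975) = -0.594221
  k3 = f(0.120000, -0.466293) = -0.595881
  k4 = f(0.160000, -0.490194) = -0.632493
  w ← -0.442524 + (0.08/6)·(k1 + 2k2 + 2k3 + k4) = -0.490177
w(0.16) ≈ -0.4902

-0.4902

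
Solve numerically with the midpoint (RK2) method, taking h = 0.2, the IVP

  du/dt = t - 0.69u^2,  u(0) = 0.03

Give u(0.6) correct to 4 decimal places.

0.2062

Midpoint: k1 = f(t_n, u_n); k2 = f(t_n + h/2, u_n + (h/2)·k1); u_{n+1} = u_n + h·k2.
t=0.000000, u=0.030000:
  k1 = f(0.000000, 0.030000) = -0.000621
  k2 = f(0.100000, 0.029938) = 0.099382
  u ← 0.030000 + 0.2·0.099382 = 0.049876
t=0.200000, u=0.049876:
  k1 = f(0.200000, 0.049876) = 0.198284
  k2 = f(0.300000, 0.069705) = 0.296647
  u ← 0.049876 + 0.2·0.296647 = 0.109206
t=0.400000, u=0.109206:
  k1 = f(0.400000, 0.109206) = 0.391771
  k2 = f(0.500000, 0.148383) = 0.484808
  u ← 0.109206 + 0.2·0.484808 = 0.206167
u(0.6) ≈ 0.2062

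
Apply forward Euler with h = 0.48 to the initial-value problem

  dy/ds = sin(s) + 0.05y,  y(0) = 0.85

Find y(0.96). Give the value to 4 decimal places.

Euler: y_{n+1} = y_n + h·f(s_n, y_n).
s=0.000000, y=0.850000: f=0.042500 → y ← 0.850000 + 0.48·0.042500 = 0.870400
s=0.480000, y=0.870400: f=0.505299 → y ← 0.870400 + 0.48·0.505299 = 1.112944
y(0.96) ≈ 1.1129

1.1129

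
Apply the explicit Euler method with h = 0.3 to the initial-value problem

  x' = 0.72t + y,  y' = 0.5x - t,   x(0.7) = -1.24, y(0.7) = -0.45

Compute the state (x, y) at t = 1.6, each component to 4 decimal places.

Euler on (x,y): x_{n+1} = x_n + h·x', y_{n+1} = y_n + h·y'.
0.700000: (-1.240000, -0.450000); f=(0.054000, -1.320000) → (-1.223800, -0.846000)
1.000000: (-1.223800, -0.846000); f=(-0.126000, -1.611900) → (-1.261600, -1.329570)
1.300000: (-1.261600, -1.329570); f=(-0.393570, -1.930800) → (-1.379671, -1.908810)
(x(1.6), y(1.6)) ≈ (-1.3797, -1.9088)

-1.3797, -1.9088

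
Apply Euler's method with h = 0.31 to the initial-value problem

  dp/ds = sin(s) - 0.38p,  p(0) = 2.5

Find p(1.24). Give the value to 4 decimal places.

Euler: p_{n+1} = p_n + h·f(s_n, p_n).
s=0.000000, p=2.500000: f=-0.950000 → p ← 2.500000 + 0.31·(-0.950000) = 2.205500
s=0.310000, p=2.205500: f=-0.533031 → p ← 2.205500 + 0.31·(-0.533031) = 2.040260
s=0.620000, p=2.040260: f=-0.194264 → p ← 2.040260 + 0.31·(-0.194264) = 1.980039
s=0.930000, p=1.980039: f=0.049205 → p ← 1.980039 + 0.31·0.049205 = 1.995292
p(1.24) ≈ 1.9953

1.9953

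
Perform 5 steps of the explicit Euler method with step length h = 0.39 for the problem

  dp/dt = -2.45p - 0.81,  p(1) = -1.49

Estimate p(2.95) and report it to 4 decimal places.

-0.3306

Euler: p_{n+1} = p_n + h·f(t_n, p_n).
t=1.000000, p=-1.490000: f=2.840500 → p ← -1.490000 + 0.39·2.840500 = -0.382205
t=1.390000, p=-0.382205: f=0.126402 → p ← -0.382205 + 0.39·0.126402 = -0.332908
t=1.780000, p=-0.332908: f=0.005625 → p ← -0.332908 + 0.39·0.005625 = -0.330714
t=2.170000, p=-0.330714: f=0.000250 → p ← -0.330714 + 0.39·0.000250 = -0.330617
t=2.560000, p=-0.330617: f=0.000011 → p ← -0.330617 + 0.39·0.000011 = -0.330612
p(2.95) ≈ -0.3306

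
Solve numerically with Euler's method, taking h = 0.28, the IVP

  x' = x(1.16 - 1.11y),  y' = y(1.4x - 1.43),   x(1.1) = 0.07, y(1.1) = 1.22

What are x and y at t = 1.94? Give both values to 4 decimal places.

Euler on (x,y): x_{n+1} = x_n + h·x', y_{n+1} = y_n + h·y'.
1.100000: (0.070000, 1.220000); f=(-0.013594, -1.625040) → (0.066194, 0.764989)
1.380000: (0.066194, 0.764989); f=(0.020577, -1.023042) → (0.071955, 0.478537)
1.660000: (0.071955, 0.478537); f=(0.045247, -0.636102) → (0.084624, 0.300429)
(x(1.94), y(1.94)) ≈ (0.0846, 0.3004)

0.0846, 0.3004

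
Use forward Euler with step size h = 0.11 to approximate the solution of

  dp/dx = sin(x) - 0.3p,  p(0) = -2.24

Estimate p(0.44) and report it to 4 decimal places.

-1.8885

Euler: p_{n+1} = p_n + h·f(x_n, p_n).
x=0.000000, p=-2.240000: f=0.672000 → p ← -2.240000 + 0.11·0.672000 = -2.166080
x=0.110000, p=-2.166080: f=0.759602 → p ← -2.166080 + 0.11·0.759602 = -2.082524
x=0.220000, p=-2.082524: f=0.842987 → p ← -2.082524 + 0.11·0.842987 = -1.989795
x=0.330000, p=-1.989795: f=0.920982 → p ← -1.989795 + 0.11·0.920982 = -1.888487
p(0.44) ≈ -1.8885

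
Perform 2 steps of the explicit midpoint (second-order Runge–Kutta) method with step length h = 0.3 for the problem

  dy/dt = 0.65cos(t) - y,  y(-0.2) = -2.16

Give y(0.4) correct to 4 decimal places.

-0.9153

Midpoint: k1 = f(t_n, y_n); k2 = f(t_n + h/2, y_n + (h/2)·k1); y_{n+1} = y_n + h·k2.
t=-0.200000, y=-2.160000:
  k1 = f(-0.200000, -2.160000) = 2.797043
  k2 = f(-0.050000, -1.740444) = 2.389631
  y ← -2.160000 + 0.3·2.389631 = -1.443111
t=0.100000, y=-1.443111:
  k1 = f(0.100000, -1.443111) = 2.089863
  k2 = f(0.250000, -1.129631) = 1.759424
  y ← -1.443111 + 0.3·1.759424 = -0.915283
y(0.4) ≈ -0.9153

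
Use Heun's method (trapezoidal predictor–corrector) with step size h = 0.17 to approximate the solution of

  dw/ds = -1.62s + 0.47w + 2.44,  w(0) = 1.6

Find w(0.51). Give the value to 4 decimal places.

Heun: k1 = f(s_n, w_n); k2 = f(s_n + h, w_n + h·k1); w_{n+1} = w_n + (h/2)·(k1 + k2).
s=0.000000, w=1.600000:
  k1 = f(0.000000, 1.600000) = 3.192000
  k2 = f(0.170000, 2.142640) = 3.171641
  w ← 1.600000 + (0.17/2)·(3.192000 + 3.171641) = 2.140909
s=0.170000, w=2.140909:
  k1 = f(0.170000, 2.140909) = 3.170827
  k2 = f(0.340000, 2.679950) = 3.148777
  w ← 2.140909 + (0.17/2)·(3.170827 + 3.148777) = 2.678076
s=0.340000, w=2.678076:
  k1 = f(0.340000, 2.678076) = 3.147896
  k2 = f(0.510000, 3.213218) = 3.124012
  w ← 2.678076 + (0.17/2)·(3.147896 + 3.124012) = 3.211188
w(0.51) ≈ 3.2112

3.2112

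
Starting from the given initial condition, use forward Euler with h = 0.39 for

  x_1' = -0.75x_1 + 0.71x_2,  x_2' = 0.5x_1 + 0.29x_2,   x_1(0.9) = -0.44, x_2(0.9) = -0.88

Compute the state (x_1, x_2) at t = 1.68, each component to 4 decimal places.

-0.6876, -1.2940

Euler on (x_1,x_2): x_1_{n+1} = x_1_n + h·x_1', x_2_{n+1} = x_2_n + h·x_2'.
0.900000: (-0.440000, -0.880000); f=(-0.294800, -0.475200) → (-0.554972, -1.065328)
1.290000: (-0.554972, -1.065328); f=(-0.340154, -0.586431) → (-0.687632, -1.294036)
(x_1(1.68), x_2(1.68)) ≈ (-0.6876, -1.2940)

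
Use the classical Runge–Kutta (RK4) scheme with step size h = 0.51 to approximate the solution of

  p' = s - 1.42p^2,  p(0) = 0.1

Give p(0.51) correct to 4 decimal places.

RK4: k1 = f(s_n, p_n); k2 = f(s_n + h/2, p_n + (h/2)·k1); k3 = f(s_n + h/2, p_n + (h/2)·k2); k4 = f(s_n + h, p_n + h·k3); p_{n+1} = p_n + (h/6)·(k1 + 2k2 + 2k3 + k4).
s=0.000000, p=0.100000:
  k1 = f(0.000000, 0.100000) = -0.014200
  k2 = f(0.255000, 0.096379) = 0.241810
  k3 = f(0.255000, 0.161661) = 0.217889
  k4 = f(0.510000, 0.211123) = 0.446706
  p ← 0.100000 + (0.51/6)·(k1 + 2k2 + 2k3 + k4) = 0.214912
p(0.51) ≈ 0.2149

0.2149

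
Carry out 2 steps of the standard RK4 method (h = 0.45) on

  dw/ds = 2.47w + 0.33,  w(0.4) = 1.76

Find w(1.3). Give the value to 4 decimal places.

17.1560

RK4: k1 = f(s_n, w_n); k2 = f(s_n + h/2, w_n + (h/2)·k1); k3 = f(s_n + h/2, w_n + (h/2)·k2); k4 = f(s_n + h, w_n + h·k3); w_{n+1} = w_n + (h/6)·(k1 + 2k2 + 2k3 + k4).
s=0.400000, w=1.760000:
  k1 = f(0.400000, 1.760000) = 4.677200
  k2 = f(0.625000, 2.812370) = 7.276554
  k3 = f(0.625000, 3.397225) = 8.721145
  k4 = f(0.850000, 5.684515) = 14.370752
  w ← 1.760000 + (0.45/6)·(k1 + 2k2 + 2k3 + k4) = 5.588251
s=0.850000, w=5.588251:
  k1 = f(0.850000, 5.588251) = 14.132981
  k2 = f(1.075000, 8.768172) = 21.987385
  k3 = f(1.075000, 10.535413) = 26.352470
  k4 = f(1.300000, 17.446863) = 43.423750
  w ← 5.588251 + (0.45/6)·(k1 + 2k2 + 2k3 + k4) = 17.155984
w(1.3) ≈ 17.1560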